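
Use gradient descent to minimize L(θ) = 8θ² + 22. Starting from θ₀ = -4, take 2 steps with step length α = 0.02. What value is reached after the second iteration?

L′(θ) = 16θ
Step 1: L′(-4) = -64; θ₁ = -4 − 0.02·(-64) = -2.72
Step 2: L′(-2.72) = -43.52; θ₂ = -2.72 − 0.02·(-43.52) = -1.8496

-1.8496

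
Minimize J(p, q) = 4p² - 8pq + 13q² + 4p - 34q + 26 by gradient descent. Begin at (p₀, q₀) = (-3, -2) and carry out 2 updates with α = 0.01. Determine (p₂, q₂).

∇J = (8p - 8q + 4, -8p + 26q - 34)
Step 1: at (-3, -2), ∇J = (-4, -62) → (-3, -2) − 0.01·(-4, -62) = (-2.96, -1.38)
Step 2: at (-2.96, -1.38), ∇J = (-8.64, -46.2) → (-2.96, -1.38) − 0.01·(-8.64, -46.2) = (-2.8736, -0.918)

(-2.8736, -0.918)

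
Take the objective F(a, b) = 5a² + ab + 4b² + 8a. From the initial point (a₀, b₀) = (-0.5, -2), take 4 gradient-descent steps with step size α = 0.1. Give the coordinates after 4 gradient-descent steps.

∇F = (10a + b + 8, a + 8b)
Step 1: at (-0.5, -2), ∇F = (1, -16.5) → (-0.5, -2) − 0.1·(1, -16.5) = (-0.6, -0.35)
Step 2: at (-0.6, -0.35), ∇F = (1.65, -3.4) → (-0.6, -0.35) − 0.1·(1.65, -3.4) = (-0.765, -0.01)
Step 3: at (-0.765, -0.01), ∇F = (0.34, -0.845) → (-0.765, -0.01) − 0.1·(0.34, -0.845) = (-0.799, 0.0745)
Step 4: at (-0.799, 0.0745), ∇F = (0.0845, -0.203) → (-0.799, 0.0745) − 0.1·(0.0845, -0.203) = (-0.80745, 0.0948)

(-0.80745, 0.0948)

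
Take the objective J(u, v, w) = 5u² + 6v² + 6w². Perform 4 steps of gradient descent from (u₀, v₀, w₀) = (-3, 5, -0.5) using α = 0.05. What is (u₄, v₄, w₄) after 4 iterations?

(-0.1875, 0.128, -0.0128)

∇J = (10u, 12v, 12w)
Step 1: at (-3, 5, -0.5), ∇J = (-30, 60, -6) → (-3, 5, -0.5) − 0.05·(-30, 60, -6) = (-1.5, 2, -0.2)
Step 2: at (-1.5, 2, -0.2), ∇J = (-15, 24, -2.4) → (-1.5, 2, -0.2) − 0.05·(-15, 24, -2.4) = (-0.75, 0.8, -0.08)
Step 3: at (-0.75, 0.8, -0.08), ∇J = (-7.5, 9.6, -0.96) → (-0.75, 0.8, -0.08) − 0.05·(-7.5, 9.6, -0.96) = (-0.375, 0.32, -0.032)
Step 4: at (-0.375, 0.32, -0.032), ∇J = (-3.75, 3.84, -0.384) → (-0.375, 0.32, -0.032) − 0.05·(-3.75, 3.84, -0.384) = (-0.1875, 0.128, -0.0128)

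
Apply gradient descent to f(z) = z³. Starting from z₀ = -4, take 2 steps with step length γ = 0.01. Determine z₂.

f′(z) = 3z²
Step 1: f′(-4) = 48; z₁ = -4 − 0.01·48 = -4.48
Step 2: f′(-4.48) = 60.2112; z₂ = -4.48 − 0.01·60.2112 = -5.082112

-5.082112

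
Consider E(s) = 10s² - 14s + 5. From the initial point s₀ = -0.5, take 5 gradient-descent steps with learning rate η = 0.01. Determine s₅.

E′(s) = 20s - 14
s₁ = -0.5 − 0.01·(-24) = -0.26
s₂ = -0.26 − 0.01·(-19.2) = -0.068
s₃ = -0.068 − 0.01·(-15.36) = 0.0856
s₄ = 0.0856 − 0.01·(-12.288) = 0.20848
s₅ = 0.20848 − 0.01·(-9.8304) = 0.306784

0.306784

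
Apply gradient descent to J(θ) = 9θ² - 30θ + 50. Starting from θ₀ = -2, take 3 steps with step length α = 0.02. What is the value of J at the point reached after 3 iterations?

J′(θ) = 18θ - 30
Step 1: J′(-2) = -66; θ₁ = -2 − 0.02·(-66) = -0.68
Step 2: J′(-0.68) = -42.24; θ₂ = -0.68 − 0.02·(-42.24) = 0.1648
Step 3: J′(0.1648) = -27.0336; θ₃ = 0.1648 − 0.02·(-27.0336) = 0.705472
J(0.705472) = 33.315056685056

33.315056685056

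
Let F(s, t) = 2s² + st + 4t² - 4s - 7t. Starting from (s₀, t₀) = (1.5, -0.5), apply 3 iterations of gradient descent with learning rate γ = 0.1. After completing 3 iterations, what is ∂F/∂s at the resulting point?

∇F = (4s + t - 4, s + 8t - 7)
(s₁, t₁) = (1.5, -0.5) − 0.1·(1.5, -9.5) = (1.35, 0.45)
(s₂, t₂) = (1.35, 0.45) − 0.1·(1.85, -2.05) = (1.165, 0.655)
(s₃, t₃) = (1.165, 0.655) − 0.1·(1.315, -0.595) = (1.0335, 0.7145)
∂F/∂s at (1.0335, 0.7145) = 0.8485

0.8485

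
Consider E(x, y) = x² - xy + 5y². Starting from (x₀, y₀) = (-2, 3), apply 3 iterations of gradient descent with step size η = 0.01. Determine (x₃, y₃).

∇E = (2x - y, -x + 10y)
Step 1: at (-2, 3), ∇E = (-7, 32) → (-2, 3) − 0.01·(-7, 32) = (-1.93, 2.68)
Step 2: at (-1.93, 2.68), ∇E = (-6.54, 28.73) → (-1.93, 2.68) − 0.01·(-6.54, 28.73) = (-1.8646, 2.3927)
Step 3: at (-1.8646, 2.3927), ∇E = (-6.1219, 25.7916) → (-1.8646, 2.3927) − 0.01·(-6.1219, 25.7916) = (-1.803381, 2.134784)

(-1.803381, 2.134784)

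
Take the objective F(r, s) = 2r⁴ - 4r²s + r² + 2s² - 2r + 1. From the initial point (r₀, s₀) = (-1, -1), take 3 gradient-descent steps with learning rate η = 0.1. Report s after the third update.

∇F = (8r³ - 8rs + 2r - 2, -4r² + 4s)
Step 1: at (-1, -1), ∇F = (-20, -8) → (-1, -1) − 0.1·(-20, -8) = (1, -0.2)
Step 2: at (1, -0.2), ∇F = (9.6, -4.8) → (1, -0.2) − 0.1·(9.6, -4.8) = (0.04, 0.28)
Step 3: at (0.04, 0.28), ∇F = (-2.009088, 1.1136) → (0.04, 0.28) − 0.1·(-2.009088, 1.1136) = (0.2409088, 0.16864)
s = 0.16864

0.16864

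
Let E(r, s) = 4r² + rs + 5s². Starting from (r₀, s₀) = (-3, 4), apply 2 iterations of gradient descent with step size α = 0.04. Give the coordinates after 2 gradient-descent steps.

∇E = (8r + s, r + 10s)
(r₁, s₁) = (-3, 4) − 0.04·(-20, 37) = (-2.2, 2.52)
(r₂, s₂) = (-2.2, 2.52) − 0.04·(-15.08, 23) = (-1.5968, 1.6)

(-1.5968, 1.6)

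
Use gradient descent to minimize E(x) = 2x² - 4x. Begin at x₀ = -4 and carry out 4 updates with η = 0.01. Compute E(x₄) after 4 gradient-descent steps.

34.06947894919168

E′(x) = 4x - 4
Step 1: E′(-4) = -20; x₁ = -4 − 0.01·(-20) = -3.8
Step 2: E′(-3.8) = -19.2; x₂ = -3.8 − 0.01·(-19.2) = -3.608
Step 3: E′(-3.608) = -18.432; x₃ = -3.608 − 0.01·(-18.432) = -3.42368
Step 4: E′(-3.42368) = -17.69472; x₄ = -3.42368 − 0.01·(-17.69472) = -3.2467328
E(-3.2467328) = 34.06947894919168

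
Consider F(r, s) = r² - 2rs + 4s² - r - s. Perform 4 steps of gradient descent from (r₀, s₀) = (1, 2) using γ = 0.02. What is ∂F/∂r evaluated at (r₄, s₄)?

-1.04639232

∇F = (2r - 2s - 1, -2r + 8s - 1)
(r₁, s₁) = (1, 2) − 0.02·(-3, 13) = (1.06, 1.74)
(r₂, s₂) = (1.06, 1.74) − 0.02·(-2.36, 10.8) = (1.1072, 1.524)
(r₃, s₃) = (1.1072, 1.524) − 0.02·(-1.8336, 8.9776) = (1.143872, 1.344448)
(r₄, s₄) = (1.143872, 1.344448) − 0.02·(-1.401152, 7.46784) = (1.17189504, 1.1950912)
∂F/∂r at (1.17189504, 1.1950912) = -1.04639232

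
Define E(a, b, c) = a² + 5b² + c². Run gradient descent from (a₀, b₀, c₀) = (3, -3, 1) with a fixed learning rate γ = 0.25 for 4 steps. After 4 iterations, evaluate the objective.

∇E = (2a, 10b, 2c)
Step 1: at (3, -3, 1), ∇E = (6, -30, 2) → (3, -3, 1) − 0.25·(6, -30, 2) = (1.5, 4.5, 0.5)
Step 2: at (1.5, 4.5, 0.5), ∇E = (3, 45, 1) → (1.5, 4.5, 0.5) − 0.25·(3, 45, 1) = (0.75, -6.75, 0.25)
Step 3: at (0.75, -6.75, 0.25), ∇E = (1.5, -67.5, 0.5) → (0.75, -6.75, 0.25) − 0.25·(1.5, -67.5, 0.5) = (0.375, 10.125, 0.125)
Step 4: at (0.375, 10.125, 0.125), ∇E = (0.75, 101.25, 0.25) → (0.375, 10.125, 0.125) − 0.25·(0.75, 101.25, 0.25) = (0.1875, -15.1875, 0.0625)
E(0.1875, -15.1875, 0.0625) = 1153.33984375

1153.33984375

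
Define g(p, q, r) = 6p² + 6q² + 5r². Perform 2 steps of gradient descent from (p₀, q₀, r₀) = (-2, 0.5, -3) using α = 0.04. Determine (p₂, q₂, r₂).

∇g = (12p, 12q, 10r)
Step 1: at (-2, 0.5, -3), ∇g = (-24, 6, -30) → (-2, 0.5, -3) − 0.04·(-24, 6, -30) = (-1.04, 0.26, -1.8)
Step 2: at (-1.04, 0.26, -1.8), ∇g = (-12.48, 3.12, -18) → (-1.04, 0.26, -1.8) − 0.04·(-12.48, 3.12, -18) = (-0.5408, 0.1352, -1.08)

(-0.5408, 0.1352, -1.08)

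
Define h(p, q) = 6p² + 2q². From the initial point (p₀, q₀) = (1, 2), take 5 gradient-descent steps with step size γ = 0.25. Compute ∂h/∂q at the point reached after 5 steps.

∇h = (12p, 4q)
Step 1: at (1, 2), ∇h = (12, 8) → (1, 2) − 0.25·(12, 8) = (-2, 0)
Step 2: at (-2, 0), ∇h = (-24, 0) → (-2, 0) − 0.25·(-24, 0) = (4, 0)
Step 3: at (4, 0), ∇h = (48, 0) → (4, 0) − 0.25·(48, 0) = (-8, 0)
Step 4: at (-8, 0), ∇h = (-96, 0) → (-8, 0) − 0.25·(-96, 0) = (16, 0)
Step 5: at (16, 0), ∇h = (192, 0) → (16, 0) − 0.25·(192, 0) = (-32, 0)
∂h/∂q at (-32, 0) = 0

0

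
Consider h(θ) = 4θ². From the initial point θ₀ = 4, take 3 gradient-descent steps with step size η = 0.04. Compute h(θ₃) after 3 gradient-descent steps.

6.327518887936

h′(θ) = 8θ
Step 1: h′(4) = 32; θ₁ = 4 − 0.04·32 = 2.72
Step 2: h′(2.72) = 21.76; θ₂ = 2.72 − 0.04·21.76 = 1.8496
Step 3: h′(1.8496) = 14.7968; θ₃ = 1.8496 − 0.04·14.7968 = 1.257728
h(1.257728) = 6.327518887936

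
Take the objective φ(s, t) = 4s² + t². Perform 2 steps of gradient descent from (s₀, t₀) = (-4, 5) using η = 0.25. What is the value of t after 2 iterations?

1.25

∇φ = (8s, 2t)
Step 1: at (-4, 5), ∇φ = (-32, 10) → (-4, 5) − 0.25·(-32, 10) = (4, 2.5)
Step 2: at (4, 2.5), ∇φ = (32, 5) → (4, 2.5) − 0.25·(32, 5) = (-4, 1.25)
t = 1.25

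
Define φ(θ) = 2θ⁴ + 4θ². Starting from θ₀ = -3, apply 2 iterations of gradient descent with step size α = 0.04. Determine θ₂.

-87.51072

φ′(θ) = 8θ³ + 8θ
Step 1: φ′(-3) = -240; θ₁ = -3 − 0.04·(-240) = 6.6
Step 2: φ′(6.6) = 2352.768; θ₂ = 6.6 − 0.04·2352.768 = -87.51072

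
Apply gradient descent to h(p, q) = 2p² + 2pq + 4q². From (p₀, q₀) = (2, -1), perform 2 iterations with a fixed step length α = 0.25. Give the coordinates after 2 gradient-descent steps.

∇h = (4p + 2q, 2p + 8q)
Step 1: at (2, -1), ∇h = (6, -4) → (2, -1) − 0.25·(6, -4) = (0.5, 0)
Step 2: at (0.5, 0), ∇h = (2, 1) → (0.5, 0) − 0.25·(2, 1) = (0, -0.25)

(0, -0.25)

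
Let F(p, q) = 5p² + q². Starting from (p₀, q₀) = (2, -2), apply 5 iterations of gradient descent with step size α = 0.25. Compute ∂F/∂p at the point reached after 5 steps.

-151.875

∇F = (10p, 2q)
(p₁, q₁) = (2, -2) − 0.25·(20, -4) = (-3, -1)
(p₂, q₂) = (-3, -1) − 0.25·(-30, -2) = (4.5, -0.5)
(p₃, q₃) = (4.5, -0.5) − 0.25·(45, -1) = (-6.75, -0.25)
(p₄, q₄) = (-6.75, -0.25) − 0.25·(-67.5, -0.5) = (10.125, -0.125)
(p₅, q₅) = (10.125, -0.125) − 0.25·(101.25, -0.25) = (-15.1875, -0.0625)
∂F/∂p at (-15.1875, -0.0625) = -151.875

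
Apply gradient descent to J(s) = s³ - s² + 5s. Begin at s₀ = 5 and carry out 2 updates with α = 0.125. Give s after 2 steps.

-10.5859375

J′(s) = 3s² - 2s + 5
s₁ = 5 − 0.125·70 = -3.75
s₂ = -3.75 − 0.125·54.6875 = -10.5859375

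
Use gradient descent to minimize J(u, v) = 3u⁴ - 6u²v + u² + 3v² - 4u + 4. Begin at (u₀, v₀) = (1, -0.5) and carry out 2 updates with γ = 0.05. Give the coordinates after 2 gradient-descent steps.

(0.3692, -0.023)

∇J = (12u³ - 12uv + 2u - 4, -6u² + 6v)
Step 1: at (1, -0.5), ∇J = (16, -9) → (1, -0.5) − 0.05·(16, -9) = (0.2, -0.05)
Step 2: at (0.2, -0.05), ∇J = (-3.384, -0.54) → (0.2, -0.05) − 0.05·(-3.384, -0.54) = (0.3692, -0.023)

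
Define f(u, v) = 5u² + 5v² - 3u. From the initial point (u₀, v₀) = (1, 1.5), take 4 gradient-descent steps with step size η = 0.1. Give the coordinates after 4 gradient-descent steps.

∇f = (10u - 3, 10v)
(u₁, v₁) = (1, 1.5) − 0.1·(7, 15) = (0.3, 0)
(u₂, v₂) = (0.3, 0) − 0.1·(0, 0) = (0.3, 0)
(u₃, v₃) = (0.3, 0) − 0.1·(0, 0) = (0.3, 0)
(u₄, v₄) = (0.3, 0) − 0.1·(0, 0) = (0.3, 0)

(0.3, 0)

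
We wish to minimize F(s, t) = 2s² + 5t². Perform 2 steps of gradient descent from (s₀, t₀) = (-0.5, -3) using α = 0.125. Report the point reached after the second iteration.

(-0.125, -0.1875)

∇F = (4s, 10t)
(s₁, t₁) = (-0.5, -3) − 0.125·(-2, -30) = (-0.25, 0.75)
(s₂, t₂) = (-0.25, 0.75) − 0.125·(-1, 7.5) = (-0.125, -0.1875)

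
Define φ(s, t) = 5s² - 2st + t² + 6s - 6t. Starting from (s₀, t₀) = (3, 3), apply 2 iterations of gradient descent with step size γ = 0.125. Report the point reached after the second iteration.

(0.375, 3.375)

∇φ = (10s - 2t + 6, -2s + 2t - 6)
(s₁, t₁) = (3, 3) − 0.125·(30, -6) = (-0.75, 3.75)
(s₂, t₂) = (-0.75, 3.75) − 0.125·(-9, 3) = (0.375, 3.375)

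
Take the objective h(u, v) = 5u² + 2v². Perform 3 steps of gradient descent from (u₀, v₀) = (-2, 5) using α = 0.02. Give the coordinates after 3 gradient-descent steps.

(-1.024, 3.89344)

∇h = (10u, 4v)
(u₁, v₁) = (-2, 5) − 0.02·(-20, 20) = (-1.6, 4.6)
(u₂, v₂) = (-1.6, 4.6) − 0.02·(-16, 18.4) = (-1.28, 4.232)
(u₃, v₃) = (-1.28, 4.232) − 0.02·(-12.8, 16.928) = (-1.024, 3.89344)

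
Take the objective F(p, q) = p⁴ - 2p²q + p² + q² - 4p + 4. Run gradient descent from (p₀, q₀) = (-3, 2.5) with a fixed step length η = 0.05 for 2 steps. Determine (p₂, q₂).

(1.7932, 3.031)

∇F = (4p³ - 4pq + 2p - 4, -2p² + 2q)
(p₁, q₁) = (-3, 2.5) − 0.05·(-88, -13) = (1.4, 3.15)
(p₂, q₂) = (1.4, 3.15) − 0.05·(-7.864, 2.38) = (1.7932, 3.031)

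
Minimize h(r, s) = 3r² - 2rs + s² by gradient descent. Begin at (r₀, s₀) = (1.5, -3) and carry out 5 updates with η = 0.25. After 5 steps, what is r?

-0.5625

∇h = (6r - 2s, -2r + 2s)
Step 1: at (1.5, -3), ∇h = (15, -9) → (1.5, -3) − 0.25·(15, -9) = (-2.25, -0.75)
Step 2: at (-2.25, -0.75), ∇h = (-12, 3) → (-2.25, -0.75) − 0.25·(-12, 3) = (0.75, -1.5)
Step 3: at (0.75, -1.5), ∇h = (7.5, -4.5) → (0.75, -1.5) − 0.25·(7.5, -4.5) = (-1.125, -0.375)
Step 4: at (-1.125, -0.375), ∇h = (-6, 1.5) → (-1.125, -0.375) − 0.25·(-6, 1.5) = (0.375, -0.75)
Step 5: at (0.375, -0.75), ∇h = (3.75, -2.25) → (0.375, -0.75) − 0.25·(3.75, -2.25) = (-0.5625, -0.1875)
r = -0.5625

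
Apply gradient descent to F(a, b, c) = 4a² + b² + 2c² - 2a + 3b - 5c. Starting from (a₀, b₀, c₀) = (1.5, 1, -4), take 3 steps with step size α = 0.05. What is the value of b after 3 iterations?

∇F = (8a - 2, 2b + 3, 4c - 5)
(a₁, b₁, c₁) = (1.5, 1, -4) − 0.05·(10, 5, -21) = (1, 0.75, -2.95)
(a₂, b₂, c₂) = (1, 0.75, -2.95) − 0.05·(6, 4.5, -16.8) = (0.7, 0.525, -2.11)
(a₃, b₃, c₃) = (0.7, 0.525, -2.11) − 0.05·(3.6, 4.05, -13.44) = (0.52, 0.3225, -1.438)
b = 0.3225

0.3225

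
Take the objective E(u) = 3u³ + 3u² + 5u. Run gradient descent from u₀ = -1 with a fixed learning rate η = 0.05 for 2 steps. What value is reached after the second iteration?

-2.112

E′(u) = 9u² + 6u + 5
Step 1: E′(-1) = 8; u₁ = -1 − 0.05·8 = -1.4
Step 2: E′(-1.4) = 14.24; u₂ = -1.4 − 0.05·14.24 = -2.112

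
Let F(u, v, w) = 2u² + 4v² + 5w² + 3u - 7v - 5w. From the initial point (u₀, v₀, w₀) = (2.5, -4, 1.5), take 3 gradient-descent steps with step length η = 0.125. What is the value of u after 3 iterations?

-0.34375

∇F = (4u + 3, 8v - 7, 10w - 5)
Step 1: at (2.5, -4, 1.5), ∇F = (13, -39, 10) → (2.5, -4, 1.5) − 0.125·(13, -39, 10) = (0.875, 0.875, 0.25)
Step 2: at (0.875, 0.875, 0.25), ∇F = (6.5, 0, -2.5) → (0.875, 0.875, 0.25) − 0.125·(6.5, 0, -2.5) = (0.0625, 0.875, 0.5625)
Step 3: at (0.0625, 0.875, 0.5625), ∇F = (3.25, 0, 0.625) → (0.0625, 0.875, 0.5625) − 0.125·(3.25, 0, 0.625) = (-0.34375, 0.875, 0.484375)
u = -0.34375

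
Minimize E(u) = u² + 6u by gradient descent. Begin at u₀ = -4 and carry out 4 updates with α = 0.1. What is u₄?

E′(u) = 2u + 6
u₁ = -4 − 0.1·(-2) = -3.8
u₂ = -3.8 − 0.1·(-1.6) = -3.64
u₃ = -3.64 − 0.1·(-1.28) = -3.512
u₄ = -3.512 − 0.1·(-1.024) = -3.4096

-3.4096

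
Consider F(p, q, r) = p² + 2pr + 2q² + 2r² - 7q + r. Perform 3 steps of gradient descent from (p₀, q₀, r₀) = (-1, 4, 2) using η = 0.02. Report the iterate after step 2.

(-1.0728, 3.6544, 1.7328)

∇F = (2p + 2r, 4q - 7, 2p + 4r + 1)
Step 1: at (-1, 4, 2), ∇F = (2, 9, 7) → (-1, 4, 2) − 0.02·(2, 9, 7) = (-1.04, 3.82, 1.86)
Step 2: at (-1.04, 3.82, 1.86), ∇F = (1.64, 8.28, 6.36) → (-1.04, 3.82, 1.86) − 0.02·(1.64, 8.28, 6.36) = (-1.0728, 3.6544, 1.7328)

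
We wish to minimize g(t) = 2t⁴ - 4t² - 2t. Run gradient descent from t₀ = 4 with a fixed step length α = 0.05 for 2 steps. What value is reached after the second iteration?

g′(t) = 8t³ - 8t - 2
Step 1: g′(4) = 478; t₁ = 4 − 0.05·478 = -19.9
Step 2: g′(-19.9) = -62887.592; t₂ = -19.9 − 0.05·(-62887.592) = 3124.4796

3124.4796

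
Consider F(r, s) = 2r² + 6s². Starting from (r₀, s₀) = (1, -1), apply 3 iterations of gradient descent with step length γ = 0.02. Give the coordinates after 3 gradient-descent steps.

∇F = (4r, 12s)
Step 1: at (1, -1), ∇F = (4, -12) → (1, -1) − 0.02·(4, -12) = (0.92, -0.76)
Step 2: at (0.92, -0.76), ∇F = (3.68, -9.12) → (0.92, -0.76) − 0.02·(3.68, -9.12) = (0.8464, -0.5776)
Step 3: at (0.8464, -0.5776), ∇F = (3.3856, -6.9312) → (0.8464, -0.5776) − 0.02·(3.3856, -6.9312) = (0.778688, -0.438976)

(0.778688, -0.438976)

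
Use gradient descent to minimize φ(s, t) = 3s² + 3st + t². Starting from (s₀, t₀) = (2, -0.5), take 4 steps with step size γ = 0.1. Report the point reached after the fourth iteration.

(0.5606, -1.03685)

∇φ = (6s + 3t, 3s + 2t)
(s₁, t₁) = (2, -0.5) − 0.1·(10.5, 5) = (0.95, -1)
(s₂, t₂) = (0.95, -1) − 0.1·(2.7, 0.85) = (0.68, -1.085)
(s₃, t₃) = (0.68, -1.085) − 0.1·(0.825, -0.13) = (0.5975, -1.072)
(s₄, t₄) = (0.5975, -1.072) − 0.1·(0.369, -0.3515) = (0.5606, -1.03685)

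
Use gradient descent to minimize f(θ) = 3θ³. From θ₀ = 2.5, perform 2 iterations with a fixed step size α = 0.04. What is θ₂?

0.2275

f′(θ) = 9θ²
Step 1: f′(2.5) = 56.25; θ₁ = 2.5 − 0.04·56.25 = 0.25
Step 2: f′(0.25) = 0.5625; θ₂ = 0.25 − 0.04·0.5625 = 0.2275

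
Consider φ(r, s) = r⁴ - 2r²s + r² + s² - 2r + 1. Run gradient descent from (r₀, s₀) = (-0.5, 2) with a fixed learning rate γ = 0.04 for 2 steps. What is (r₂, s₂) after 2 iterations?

∇φ = (4r³ - 4rs + 2r - 2, -2r² + 2s)
Step 1: at (-0.5, 2), ∇φ = (0.5, 3.5) → (-0.5, 2) − 0.04·(0.5, 3.5) = (-0.52, 1.86)
Step 2: at (-0.52, 1.86), ∇φ = (0.266368, 3.1792) → (-0.52, 1.86) − 0.04·(0.266368, 3.1792) = (-0.53065472, 1.732832)

(-0.53065472, 1.732832)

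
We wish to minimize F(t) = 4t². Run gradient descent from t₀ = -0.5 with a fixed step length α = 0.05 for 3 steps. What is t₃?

F′(t) = 8t
Step 1: F′(-0.5) = -4; t₁ = -0.5 − 0.05·(-4) = -0.3
Step 2: F′(-0.3) = -2.4; t₂ = -0.3 − 0.05·(-2.4) = -0.18
Step 3: F′(-0.18) = -1.44; t₃ = -0.18 − 0.05·(-1.44) = -0.108

-0.108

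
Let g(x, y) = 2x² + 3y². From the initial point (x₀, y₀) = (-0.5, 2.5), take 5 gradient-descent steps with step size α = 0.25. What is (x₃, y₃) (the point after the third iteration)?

(0, -0.3125)

∇g = (4x, 6y)
(x₁, y₁) = (-0.5, 2.5) − 0.25·(-2, 15) = (0, -1.25)
(x₂, y₂) = (0, -1.25) − 0.25·(0, -7.5) = (0, 0.625)
(x₃, y₃) = (0, 0.625) − 0.25·(0, 3.75) = (0, -0.3125)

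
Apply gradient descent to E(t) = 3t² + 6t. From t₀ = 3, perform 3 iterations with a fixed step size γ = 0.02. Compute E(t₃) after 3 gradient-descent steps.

19.291396165632

E′(t) = 6t + 6
Step 1: E′(3) = 24; t₁ = 3 − 0.02·24 = 2.52
Step 2: E′(2.52) = 21.12; t₂ = 2.52 − 0.02·21.12 = 2.0976
Step 3: E′(2.0976) = 18.5856; t₃ = 2.0976 − 0.02·18.5856 = 1.725888
E(1.725888) = 19.291396165632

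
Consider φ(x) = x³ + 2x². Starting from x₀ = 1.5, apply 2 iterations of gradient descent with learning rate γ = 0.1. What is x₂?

φ′(x) = 3x² + 4x
x₁ = 1.5 − 0.1·12.75 = 0.225
x₂ = 0.225 − 0.1·1.051875 = 0.1198125

0.1198125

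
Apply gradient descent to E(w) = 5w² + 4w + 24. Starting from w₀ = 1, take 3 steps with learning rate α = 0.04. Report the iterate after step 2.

E′(w) = 10w + 4
w₁ = 1 − 0.04·14 = 0.44
w₂ = 0.44 − 0.04·8.4 = 0.104

0.104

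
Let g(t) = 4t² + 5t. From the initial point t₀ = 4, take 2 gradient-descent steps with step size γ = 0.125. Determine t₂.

g′(t) = 8t + 5
Step 1: g′(4) = 37; t₁ = 4 − 0.125·37 = -0.625
Step 2: g′(-0.625) = 0; t₂ = -0.625 − 0.125·0 = -0.625

-0.625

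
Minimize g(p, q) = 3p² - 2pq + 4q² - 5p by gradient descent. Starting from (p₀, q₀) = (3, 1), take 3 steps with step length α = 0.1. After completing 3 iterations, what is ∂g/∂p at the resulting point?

∇g = (6p - 2q - 5, -2p + 8q)
(p₁, q₁) = (3, 1) − 0.1·(11, 2) = (1.9, 0.8)
(p₂, q₂) = (1.9, 0.8) − 0.1·(4.8, 2.6) = (1.42, 0.54)
(p₃, q₃) = (1.42, 0.54) − 0.1·(2.44, 1.48) = (1.176, 0.392)
∂g/∂p at (1.176, 0.392) = 1.272

1.272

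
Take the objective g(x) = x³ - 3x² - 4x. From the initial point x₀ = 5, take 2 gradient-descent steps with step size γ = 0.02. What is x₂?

g′(x) = 3x² - 6x - 4
Step 1: g′(5) = 41; x₁ = 5 − 0.02·41 = 4.18
Step 2: g′(4.18) = 23.3372; x₂ = 4.18 − 0.02·23.3372 = 3.713256

3.713256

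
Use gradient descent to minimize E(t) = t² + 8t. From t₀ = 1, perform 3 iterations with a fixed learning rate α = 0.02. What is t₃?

E′(t) = 2t + 8
t₁ = 1 − 0.02·10 = 0.8
t₂ = 0.8 − 0.02·9.6 = 0.608
t₃ = 0.608 − 0.02·9.216 = 0.42368

0.42368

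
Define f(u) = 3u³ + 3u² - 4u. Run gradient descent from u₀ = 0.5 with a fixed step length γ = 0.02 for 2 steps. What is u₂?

f′(u) = 9u² + 6u - 4
Step 1: f′(0.5) = 1.25; u₁ = 0.5 − 0.02·1.25 = 0.475
Step 2: f′(0.475) = 0.880625; u₂ = 0.475 − 0.02·0.880625 = 0.4573875

0.4573875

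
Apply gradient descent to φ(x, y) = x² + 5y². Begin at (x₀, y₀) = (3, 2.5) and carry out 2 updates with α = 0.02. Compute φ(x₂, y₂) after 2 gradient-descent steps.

20.44411904

∇φ = (2x, 10y)
Step 1: at (3, 2.5), ∇φ = (6, 25) → (3, 2.5) − 0.02·(6, 25) = (2.88, 2)
Step 2: at (2.88, 2), ∇φ = (5.76, 20) → (2.88, 2) − 0.02·(5.76, 20) = (2.7648, 1.6)
φ(2.7648, 1.6) = 20.44411904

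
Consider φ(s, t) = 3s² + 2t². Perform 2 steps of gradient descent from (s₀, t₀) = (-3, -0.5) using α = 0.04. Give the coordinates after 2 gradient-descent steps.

∇φ = (6s, 4t)
Step 1: at (-3, -0.5), ∇φ = (-18, -2) → (-3, -0.5) − 0.04·(-18, -2) = (-2.28, -0.42)
Step 2: at (-2.28, -0.42), ∇φ = (-13.68, -1.68) → (-2.28, -0.42) − 0.04·(-13.68, -1.68) = (-1.7328, -0.3528)

(-1.7328, -0.3528)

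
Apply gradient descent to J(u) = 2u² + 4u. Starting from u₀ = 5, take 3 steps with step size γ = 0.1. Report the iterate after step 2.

1.16

J′(u) = 4u + 4
Step 1: J′(5) = 24; u₁ = 5 − 0.1·24 = 2.6
Step 2: J′(2.6) = 14.4; u₂ = 2.6 − 0.1·14.4 = 1.16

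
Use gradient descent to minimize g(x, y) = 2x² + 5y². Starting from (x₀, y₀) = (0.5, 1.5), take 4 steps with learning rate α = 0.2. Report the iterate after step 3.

(0.004, -1.5)

∇g = (4x, 10y)
Step 1: at (0.5, 1.5), ∇g = (2, 15) → (0.5, 1.5) − 0.2·(2, 15) = (0.1, -1.5)
Step 2: at (0.1, -1.5), ∇g = (0.4, -15) → (0.1, -1.5) − 0.2·(0.4, -15) = (0.02, 1.5)
Step 3: at (0.02, 1.5), ∇g = (0.08, 15) → (0.02, 1.5) − 0.2·(0.08, 15) = (0.004, -1.5)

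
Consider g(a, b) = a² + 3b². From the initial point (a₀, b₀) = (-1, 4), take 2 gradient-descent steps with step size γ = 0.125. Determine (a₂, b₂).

∇g = (2a, 6b)
(a₁, b₁) = (-1, 4) − 0.125·(-2, 24) = (-0.75, 1)
(a₂, b₂) = (-0.75, 1) − 0.125·(-1.5, 6) = (-0.5625, 0.25)

(-0.5625, 0.25)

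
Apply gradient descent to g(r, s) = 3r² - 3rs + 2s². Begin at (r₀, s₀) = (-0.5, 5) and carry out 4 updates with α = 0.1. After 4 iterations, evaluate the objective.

2.5645828125

∇g = (6r - 3s, -3r + 4s)
(r₁, s₁) = (-0.5, 5) − 0.1·(-18, 21.5) = (1.3, 2.85)
(r₂, s₂) = (1.3, 2.85) − 0.1·(-0.75, 7.5) = (1.375, 2.1)
(r₃, s₃) = (1.375, 2.1) − 0.1·(1.95, 4.275) = (1.18, 1.6725)
(r₄, s₄) = (1.18, 1.6725) − 0.1·(2.0625, 3.15) = (0.97375, 1.3575)
g(0.97375, 1.3575) = 2.5645828125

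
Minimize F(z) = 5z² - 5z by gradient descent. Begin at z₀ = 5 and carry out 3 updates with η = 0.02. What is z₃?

F′(z) = 10z - 5
Step 1: F′(5) = 45; z₁ = 5 − 0.02·45 = 4.1
Step 2: F′(4.1) = 36; z₂ = 4.1 − 0.02·36 = 3.38
Step 3: F′(3.38) = 28.8; z₃ = 3.38 − 0.02·28.8 = 2.804

2.804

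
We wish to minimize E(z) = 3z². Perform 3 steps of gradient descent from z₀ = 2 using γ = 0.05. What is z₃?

0.686

E′(z) = 6z
Step 1: E′(2) = 12; z₁ = 2 − 0.05·12 = 1.4
Step 2: E′(1.4) = 8.4; z₂ = 1.4 − 0.05·8.4 = 0.98
Step 3: E′(0.98) = 5.88; z₃ = 0.98 − 0.05·5.88 = 0.686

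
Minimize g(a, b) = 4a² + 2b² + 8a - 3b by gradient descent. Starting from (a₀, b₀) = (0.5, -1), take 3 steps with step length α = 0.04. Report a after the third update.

∇g = (8a + 8, 4b - 3)
Step 1: at (0.5, -1), ∇g = (12, -7) → (0.5, -1) − 0.04·(12, -7) = (0.02, -0.72)
Step 2: at (0.02, -0.72), ∇g = (8.16, -5.88) → (0.02, -0.72) − 0.04·(8.16, -5.88) = (-0.3064, -0.4848)
Step 3: at (-0.3064, -0.4848), ∇g = (5.5488, -4.9392) → (-0.3064, -0.4848) − 0.04·(5.5488, -4.9392) = (-0.528352, -0.287232)
a = -0.528352

-0.528352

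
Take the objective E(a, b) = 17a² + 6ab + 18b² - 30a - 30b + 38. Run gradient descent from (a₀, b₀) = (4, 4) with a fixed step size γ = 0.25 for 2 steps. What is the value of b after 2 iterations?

∇E = (34a + 6b - 30, 6a + 36b - 30)
Step 1: at (4, 4), ∇E = (130, 138) → (4, 4) − 0.25·(130, 138) = (-28.5, -30.5)
Step 2: at (-28.5, -30.5), ∇E = (-1182, -1299) → (-28.5, -30.5) − 0.25·(-1182, -1299) = (267, 294.25)
b = 294.25

294.25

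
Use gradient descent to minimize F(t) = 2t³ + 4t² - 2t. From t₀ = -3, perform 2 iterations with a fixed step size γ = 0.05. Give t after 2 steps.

-8.348

F′(t) = 6t² + 8t - 2
Step 1: F′(-3) = 28; t₁ = -3 − 0.05·28 = -4.4
Step 2: F′(-4.4) = 78.96; t₂ = -4.4 − 0.05·78.96 = -8.348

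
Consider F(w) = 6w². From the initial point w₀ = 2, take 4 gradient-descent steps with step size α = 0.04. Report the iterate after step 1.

F′(w) = 12w
w₁ = 2 − 0.04·24 = 1.04

1.04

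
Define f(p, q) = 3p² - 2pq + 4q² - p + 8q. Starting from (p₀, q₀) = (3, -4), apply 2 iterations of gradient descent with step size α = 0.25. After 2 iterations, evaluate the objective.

233.515625

∇f = (6p - 2q - 1, -2p + 8q + 8)
Step 1: at (3, -4), ∇f = (25, -30) → (3, -4) − 0.25·(25, -30) = (-3.25, 3.5)
Step 2: at (-3.25, 3.5), ∇f = (-27.5, 42.5) → (-3.25, 3.5) − 0.25·(-27.5, 42.5) = (3.625, -7.125)
f(3.625, -7.125) = 233.515625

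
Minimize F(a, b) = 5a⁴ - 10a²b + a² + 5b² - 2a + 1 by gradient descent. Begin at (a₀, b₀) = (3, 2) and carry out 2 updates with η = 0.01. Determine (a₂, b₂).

∇F = (20a³ - 20ab + 2a - 2, -10a² + 10b)
Step 1: at (3, 2), ∇F = (424, -70) → (3, 2) − 0.01·(424, -70) = (-1.24, 2.7)
Step 2: at (-1.24, 2.7), ∇F = (24.34752, 11.624) → (-1.24, 2.7) − 0.01·(24.34752, 11.624) = (-1.4834752, 2.58376)

(-1.4834752, 2.58376)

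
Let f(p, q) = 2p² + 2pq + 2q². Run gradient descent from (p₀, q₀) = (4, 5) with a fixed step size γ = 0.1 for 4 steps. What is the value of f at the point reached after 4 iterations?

∇f = (4p + 2q, 2p + 4q)
(p₁, q₁) = (4, 5) − 0.1·(26, 28) = (1.4, 2.2)
(p₂, q₂) = (1.4, 2.2) − 0.1·(10, 11.6) = (0.4, 1.04)
(p₃, q₃) = (0.4, 1.04) − 0.1·(3.68, 4.96) = (0.032, 0.544)
(p₄, q₄) = (0.032, 0.544) − 0.1·(1.216, 2.24) = (-0.0896, 0.32)
f(-0.0896, 0.32) = 0.16351232

0.16351232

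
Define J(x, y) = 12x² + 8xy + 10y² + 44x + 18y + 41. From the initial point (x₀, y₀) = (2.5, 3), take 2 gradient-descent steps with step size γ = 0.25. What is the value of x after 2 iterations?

179.5

∇J = (24x + 8y + 44, 8x + 20y + 18)
Step 1: at (2.5, 3), ∇J = (128, 98) → (2.5, 3) − 0.25·(128, 98) = (-29.5, -21.5)
Step 2: at (-29.5, -21.5), ∇J = (-836, -648) → (-29.5, -21.5) − 0.25·(-836, -648) = (179.5, 140.5)
x = 179.5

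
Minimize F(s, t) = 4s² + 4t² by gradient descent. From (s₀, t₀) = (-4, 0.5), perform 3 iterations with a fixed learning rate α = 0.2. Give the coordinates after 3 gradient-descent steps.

∇F = (8s, 8t)
Step 1: at (-4, 0.5), ∇F = (-32, 4) → (-4, 0.5) − 0.2·(-32, 4) = (2.4, -0.3)
Step 2: at (2.4, -0.3), ∇F = (19.2, -2.4) → (2.4, -0.3) − 0.2·(19.2, -2.4) = (-1.44, 0.18)
Step 3: at (-1.44, 0.18), ∇F = (-11.52, 1.44) → (-1.44, 0.18) − 0.2·(-11.52, 1.44) = (0.864, -0.108)

(0.864, -0.108)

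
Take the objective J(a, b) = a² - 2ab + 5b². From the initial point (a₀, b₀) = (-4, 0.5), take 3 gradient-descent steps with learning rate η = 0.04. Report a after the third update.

-3.106624

∇J = (2a - 2b, -2a + 10b)
(a₁, b₁) = (-4, 0.5) − 0.04·(-9, 13) = (-3.64, -0.02)
(a₂, b₂) = (-3.64, -0.02) − 0.04·(-7.24, 7.08) = (-3.3504, -0.3032)
(a₃, b₃) = (-3.3504, -0.3032) − 0.04·(-6.0944, 3.6688) = (-3.106624, -0.449952)
a = -3.106624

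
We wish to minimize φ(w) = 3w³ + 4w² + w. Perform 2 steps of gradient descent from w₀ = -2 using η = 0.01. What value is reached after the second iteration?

-2.482769

φ′(w) = 9w² + 8w + 1
Step 1: φ′(-2) = 21; w₁ = -2 − 0.01·21 = -2.21
Step 2: φ′(-2.21) = 27.2769; w₂ = -2.21 − 0.01·27.2769 = -2.482769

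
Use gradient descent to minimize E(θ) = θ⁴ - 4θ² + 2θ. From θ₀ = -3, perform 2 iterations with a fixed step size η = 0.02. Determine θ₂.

E′(θ) = 4θ³ - 8θ + 2
Step 1: E′(-3) = -82; θ₁ = -3 − 0.02·(-82) = -1.36
Step 2: E′(-1.36) = 2.818176; θ₂ = -1.36 − 0.02·2.818176 = -1.41636352

-1.41636352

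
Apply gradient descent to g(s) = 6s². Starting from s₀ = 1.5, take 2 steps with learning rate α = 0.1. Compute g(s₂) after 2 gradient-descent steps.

0.0216

g′(s) = 12s
s₁ = 1.5 − 0.1·18 = -0.3
s₂ = -0.3 − 0.1·(-3.6) = 0.06
g(0.06) = 0.0216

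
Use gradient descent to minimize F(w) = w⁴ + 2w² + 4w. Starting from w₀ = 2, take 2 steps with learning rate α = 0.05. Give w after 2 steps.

F′(w) = 4w³ + 4w + 4
Step 1: F′(2) = 44; w₁ = 2 − 0.05·44 = -0.2
Step 2: F′(-0.2) = 3.168; w₂ = -0.2 − 0.05·3.168 = -0.3584

-0.3584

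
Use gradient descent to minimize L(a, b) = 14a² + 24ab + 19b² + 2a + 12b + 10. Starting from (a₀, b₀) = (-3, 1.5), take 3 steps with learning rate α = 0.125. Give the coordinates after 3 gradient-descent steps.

(81.96875, 99.6796875)

∇L = (28a + 24b + 2, 24a + 38b + 12)
(a₁, b₁) = (-3, 1.5) − 0.125·(-46, -3) = (2.75, 1.875)
(a₂, b₂) = (2.75, 1.875) − 0.125·(124, 149.25) = (-12.75, -16.78125)
(a₃, b₃) = (-12.75, -16.78125) − 0.125·(-757.75, -931.6875) = (81.96875, 99.6796875)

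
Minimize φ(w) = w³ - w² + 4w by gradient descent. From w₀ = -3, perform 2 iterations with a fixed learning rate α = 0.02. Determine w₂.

-4.808856

φ′(w) = 3w² - 2w + 4
w₁ = -3 − 0.02·37 = -3.74
w₂ = -3.74 − 0.02·53.4428 = -4.808856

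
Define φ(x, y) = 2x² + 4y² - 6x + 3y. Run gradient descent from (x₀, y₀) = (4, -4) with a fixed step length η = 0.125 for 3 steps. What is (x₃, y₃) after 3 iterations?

∇φ = (4x - 6, 8y + 3)
(x₁, y₁) = (4, -4) − 0.125·(10, -29) = (2.75, -0.375)
(x₂, y₂) = (2.75, -0.375) − 0.125·(5, 0) = (2.125, -0.375)
(x₃, y₃) = (2.125, -0.375) − 0.125·(2.5, 0) = (1.8125, -0.375)

(1.8125, -0.375)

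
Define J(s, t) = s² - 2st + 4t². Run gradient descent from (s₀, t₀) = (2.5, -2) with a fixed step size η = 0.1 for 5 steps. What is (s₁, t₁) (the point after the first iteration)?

∇J = (2s - 2t, -2s + 8t)
Step 1: at (2.5, -2), ∇J = (9, -21) → (2.5, -2) − 0.1·(9, -21) = (1.6, 0.1)

(1.6, 0.1)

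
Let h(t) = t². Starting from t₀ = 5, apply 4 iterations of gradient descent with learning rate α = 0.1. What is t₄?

h′(t) = 2t
Step 1: h′(5) = 10; t₁ = 5 − 0.1·10 = 4
Step 2: h′(4) = 8; t₂ = 4 − 0.1·8 = 3.2
Step 3: h′(3.2) = 6.4; t₃ = 3.2 − 0.1·6.4 = 2.56
Step 4: h′(2.56) = 5.12; t₄ = 2.56 − 0.1·5.12 = 2.048

2.048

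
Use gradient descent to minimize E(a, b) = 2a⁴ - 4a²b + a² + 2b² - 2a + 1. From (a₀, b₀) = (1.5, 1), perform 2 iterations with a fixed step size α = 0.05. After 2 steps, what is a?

0.9428

∇E = (8a³ - 8ab + 2a - 2, -4a² + 4b)
Step 1: at (1.5, 1), ∇E = (16, -5) → (1.5, 1) − 0.05·(16, -5) = (0.7, 1.25)
Step 2: at (0.7, 1.25), ∇E = (-4.856, 3.04) → (0.7, 1.25) − 0.05·(-4.856, 3.04) = (0.9428, 1.098)
a = 0.9428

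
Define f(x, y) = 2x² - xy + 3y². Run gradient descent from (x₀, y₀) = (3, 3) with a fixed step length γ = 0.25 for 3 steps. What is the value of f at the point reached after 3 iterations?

0.40869140625

∇f = (4x - y, -x + 6y)
Step 1: at (3, 3), ∇f = (9, 15) → (3, 3) − 0.25·(9, 15) = (0.75, -0.75)
Step 2: at (0.75, -0.75), ∇f = (3.75, -5.25) → (0.75, -0.75) − 0.25·(3.75, -5.25) = (-0.1875, 0.5625)
Step 3: at (-0.1875, 0.5625), ∇f = (-1.3125, 3.5625) → (-0.1875, 0.5625) − 0.25·(-1.3125, 3.5625) = (0.140625, -0.328125)
f(0.140625, -0.328125) = 0.40869140625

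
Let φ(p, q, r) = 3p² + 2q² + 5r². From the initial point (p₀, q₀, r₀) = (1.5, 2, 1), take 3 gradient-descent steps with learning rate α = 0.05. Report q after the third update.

∇φ = (6p, 4q, 10r)
(p₁, q₁, r₁) = (1.5, 2, 1) − 0.05·(9, 8, 10) = (1.05, 1.6, 0.5)
(p₂, q₂, r₂) = (1.05, 1.6, 0.5) − 0.05·(6.3, 6.4, 5) = (0.735, 1.28, 0.25)
(p₃, q₃, r₃) = (0.735, 1.28, 0.25) − 0.05·(4.41, 5.12, 2.5) = (0.5145, 1.024, 0.125)
q = 1.024

1.024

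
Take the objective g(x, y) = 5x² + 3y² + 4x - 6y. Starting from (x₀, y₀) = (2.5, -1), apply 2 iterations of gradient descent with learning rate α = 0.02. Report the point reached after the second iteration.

(1.456, -0.5488)

∇g = (10x + 4, 6y - 6)
Step 1: at (2.5, -1), ∇g = (29, -12) → (2.5, -1) − 0.02·(29, -12) = (1.92, -0.76)
Step 2: at (1.92, -0.76), ∇g = (23.2, -10.56) → (1.92, -0.76) − 0.02·(23.2, -10.56) = (1.456, -0.5488)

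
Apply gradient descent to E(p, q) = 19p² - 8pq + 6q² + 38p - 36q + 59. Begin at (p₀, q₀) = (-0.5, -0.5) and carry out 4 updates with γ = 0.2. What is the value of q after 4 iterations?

∇E = (38p - 8q + 38, -8p + 12q - 36)
Step 1: at (-0.5, -0.5), ∇E = (23, -38) → (-0.5, -0.5) − 0.2·(23, -38) = (-5.1, 7.1)
Step 2: at (-5.1, 7.1), ∇E = (-212.6, 90) → (-5.1, 7.1) − 0.2·(-212.6, 90) = (37.42, -10.9)
Step 3: at (37.42, -10.9), ∇E = (1547.16, -466.16) → (37.42, -10.9) − 0.2·(1547.16, -466.16) = (-272.012, 82.332)
Step 4: at (-272.012, 82.332), ∇E = (-10957.112, 3128.08) → (-272.012, 82.332) − 0.2·(-10957.112, 3128.08) = (1919.4104, -543.284)
q = -543.284

-543.284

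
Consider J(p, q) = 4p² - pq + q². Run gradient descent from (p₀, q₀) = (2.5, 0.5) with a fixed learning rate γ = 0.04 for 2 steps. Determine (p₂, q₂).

∇J = (8p - q, -p + 2q)
(p₁, q₁) = (2.5, 0.5) − 0.04·(19.5, -1.5) = (1.72, 0.56)
(p₂, q₂) = (1.72, 0.56) − 0.04·(13.2, -0.6) = (1.192, 0.584)

(1.192, 0.584)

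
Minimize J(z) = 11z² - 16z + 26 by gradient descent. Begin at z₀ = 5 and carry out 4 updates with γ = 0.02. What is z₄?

1.14747392

J′(z) = 22z - 16
z₁ = 5 − 0.02·94 = 3.12
z₂ = 3.12 − 0.02·52.64 = 2.0672
z₃ = 2.0672 − 0.02·29.4784 = 1.477632
z₄ = 1.477632 − 0.02·16.507904 = 1.14747392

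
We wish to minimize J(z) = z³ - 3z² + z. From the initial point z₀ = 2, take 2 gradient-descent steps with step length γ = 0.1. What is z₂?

1.857

J′(z) = 3z² - 6z + 1
z₁ = 2 − 0.1·1 = 1.9
z₂ = 1.9 − 0.1·0.43 = 1.857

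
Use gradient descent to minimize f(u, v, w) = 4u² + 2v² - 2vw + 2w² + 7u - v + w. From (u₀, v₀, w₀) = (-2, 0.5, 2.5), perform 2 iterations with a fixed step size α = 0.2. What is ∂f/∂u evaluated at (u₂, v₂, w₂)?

-3.24

∇f = (8u + 7, 4v - 2w - 1, -2v + 4w + 1)
(u₁, v₁, w₁) = (-2, 0.5, 2.5) − 0.2·(-9, -4, 10) = (-0.2, 1.3, 0.5)
(u₂, v₂, w₂) = (-0.2, 1.3, 0.5) − 0.2·(5.4, 3.2, 0.4) = (-1.28, 0.66, 0.42)
∂f/∂u at (-1.28, 0.66, 0.42) = -3.24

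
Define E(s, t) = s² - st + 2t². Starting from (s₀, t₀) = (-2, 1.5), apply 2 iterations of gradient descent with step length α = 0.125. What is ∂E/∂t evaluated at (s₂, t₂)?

∇E = (2s - t, -s + 4t)
(s₁, t₁) = (-2, 1.5) − 0.125·(-5.5, 8) = (-1.3125, 0.5)
(s₂, t₂) = (-1.3125, 0.5) − 0.125·(-3.125, 3.3125) = (-0.921875, 0.0859375)
∂E/∂t at (-0.921875, 0.0859375) = 1.265625

1.265625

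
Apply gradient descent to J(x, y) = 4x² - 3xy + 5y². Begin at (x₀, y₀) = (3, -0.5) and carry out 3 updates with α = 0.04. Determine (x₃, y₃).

(0.95328, 0.326592)

∇J = (8x - 3y, -3x + 10y)
Step 1: at (3, -0.5), ∇J = (25.5, -14) → (3, -0.5) − 0.04·(25.5, -14) = (1.98, 0.06)
Step 2: at (1.98, 0.06), ∇J = (15.66, -5.34) → (1.98, 0.06) − 0.04·(15.66, -5.34) = (1.3536, 0.2736)
Step 3: at (1.3536, 0.2736), ∇J = (10.008, -1.3248) → (1.3536, 0.2736) − 0.04·(10.008, -1.3248) = (0.95328, 0.326592)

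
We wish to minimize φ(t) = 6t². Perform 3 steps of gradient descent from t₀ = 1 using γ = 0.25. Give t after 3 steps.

-8

φ′(t) = 12t
Step 1: φ′(1) = 12; t₁ = 1 − 0.25·12 = -2
Step 2: φ′(-2) = -24; t₂ = -2 − 0.25·(-24) = 4
Step 3: φ′(4) = 48; t₃ = 4 − 0.25·48 = -8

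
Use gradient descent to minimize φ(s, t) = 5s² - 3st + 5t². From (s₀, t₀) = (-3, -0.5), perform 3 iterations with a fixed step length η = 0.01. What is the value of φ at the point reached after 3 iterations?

22.67788426568325

∇φ = (10s - 3t, -3s + 10t)
Step 1: at (-3, -0.5), ∇φ = (-28.5, 4) → (-3, -0.5) − 0.01·(-28.5, 4) = (-2.715, -0.54)
Step 2: at (-2.715, -0.54), ∇φ = (-25.53, 2.745) → (-2.715, -0.54) − 0.01·(-25.53, 2.745) = (-2.4597, -0.56745)
Step 3: at (-2.4597, -0.56745), ∇φ = (-22.89465, 1.7046) → (-2.4597, -0.56745) − 0.01·(-22.89465, 1.7046) = (-2.2307535, -0.584496)
φ(-2.2307535, -0.584496) = 22.67788426568325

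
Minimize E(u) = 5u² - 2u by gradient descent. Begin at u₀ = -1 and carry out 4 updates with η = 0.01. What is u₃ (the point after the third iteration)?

-0.6748

E′(u) = 10u - 2
u₁ = -1 − 0.01·(-12) = -0.88
u₂ = -0.88 − 0.01·(-10.8) = -0.772
u₃ = -0.772 − 0.01·(-9.72) = -0.6748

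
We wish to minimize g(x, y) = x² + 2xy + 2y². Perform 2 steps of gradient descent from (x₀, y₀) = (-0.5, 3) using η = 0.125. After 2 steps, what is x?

∇g = (2x + 2y, 2x + 4y)
Step 1: at (-0.5, 3), ∇g = (5, 11) → (-0.5, 3) − 0.125·(5, 11) = (-1.125, 1.625)
Step 2: at (-1.125, 1.625), ∇g = (1, 4.25) → (-1.125, 1.625) − 0.125·(1, 4.25) = (-1.25, 1.09375)
x = -1.25

-1.25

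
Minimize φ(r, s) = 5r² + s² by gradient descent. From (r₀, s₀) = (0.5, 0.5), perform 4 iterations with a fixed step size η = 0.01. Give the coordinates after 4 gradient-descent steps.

(0.32805, 0.46118408)

∇φ = (10r, 2s)
Step 1: at (0.5, 0.5), ∇φ = (5, 1) → (0.5, 0.5) − 0.01·(5, 1) = (0.45, 0.49)
Step 2: at (0.45, 0.49), ∇φ = (4.5, 0.98) → (0.45, 0.49) − 0.01·(4.5, 0.98) = (0.405, 0.4802)
Step 3: at (0.405, 0.4802), ∇φ = (4.05, 0.9604) → (0.405, 0.4802) − 0.01·(4.05, 0.9604) = (0.3645, 0.470596)
Step 4: at (0.3645, 0.470596), ∇φ = (3.645, 0.941192) → (0.3645, 0.470596) − 0.01·(3.645, 0.941192) = (0.32805, 0.46118408)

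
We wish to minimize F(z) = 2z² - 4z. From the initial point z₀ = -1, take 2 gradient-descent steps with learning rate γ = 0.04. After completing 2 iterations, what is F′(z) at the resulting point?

F′(z) = 4z - 4
z₁ = -1 − 0.04·(-8) = -0.68
z₂ = -0.68 − 0.04·(-6.72) = -0.4112
F′(z) at (-0.4112) = -5.6448

-5.6448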